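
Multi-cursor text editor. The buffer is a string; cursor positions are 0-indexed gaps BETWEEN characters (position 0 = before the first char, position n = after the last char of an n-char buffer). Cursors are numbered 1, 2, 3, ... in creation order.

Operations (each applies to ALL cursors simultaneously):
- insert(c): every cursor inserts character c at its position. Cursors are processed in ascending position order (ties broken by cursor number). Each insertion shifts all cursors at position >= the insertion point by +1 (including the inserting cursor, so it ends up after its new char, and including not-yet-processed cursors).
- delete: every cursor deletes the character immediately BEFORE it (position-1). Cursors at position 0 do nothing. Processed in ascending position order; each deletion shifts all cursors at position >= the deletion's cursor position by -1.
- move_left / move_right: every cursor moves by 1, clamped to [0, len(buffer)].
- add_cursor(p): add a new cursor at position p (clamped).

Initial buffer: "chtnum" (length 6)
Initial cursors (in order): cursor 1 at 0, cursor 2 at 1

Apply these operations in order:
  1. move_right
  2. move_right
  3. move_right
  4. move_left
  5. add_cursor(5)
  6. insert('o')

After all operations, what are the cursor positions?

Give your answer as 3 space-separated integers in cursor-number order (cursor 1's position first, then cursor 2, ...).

After op 1 (move_right): buffer="chtnum" (len 6), cursors c1@1 c2@2, authorship ......
After op 2 (move_right): buffer="chtnum" (len 6), cursors c1@2 c2@3, authorship ......
After op 3 (move_right): buffer="chtnum" (len 6), cursors c1@3 c2@4, authorship ......
After op 4 (move_left): buffer="chtnum" (len 6), cursors c1@2 c2@3, authorship ......
After op 5 (add_cursor(5)): buffer="chtnum" (len 6), cursors c1@2 c2@3 c3@5, authorship ......
After op 6 (insert('o')): buffer="chotonuom" (len 9), cursors c1@3 c2@5 c3@8, authorship ..1.2..3.

Answer: 3 5 8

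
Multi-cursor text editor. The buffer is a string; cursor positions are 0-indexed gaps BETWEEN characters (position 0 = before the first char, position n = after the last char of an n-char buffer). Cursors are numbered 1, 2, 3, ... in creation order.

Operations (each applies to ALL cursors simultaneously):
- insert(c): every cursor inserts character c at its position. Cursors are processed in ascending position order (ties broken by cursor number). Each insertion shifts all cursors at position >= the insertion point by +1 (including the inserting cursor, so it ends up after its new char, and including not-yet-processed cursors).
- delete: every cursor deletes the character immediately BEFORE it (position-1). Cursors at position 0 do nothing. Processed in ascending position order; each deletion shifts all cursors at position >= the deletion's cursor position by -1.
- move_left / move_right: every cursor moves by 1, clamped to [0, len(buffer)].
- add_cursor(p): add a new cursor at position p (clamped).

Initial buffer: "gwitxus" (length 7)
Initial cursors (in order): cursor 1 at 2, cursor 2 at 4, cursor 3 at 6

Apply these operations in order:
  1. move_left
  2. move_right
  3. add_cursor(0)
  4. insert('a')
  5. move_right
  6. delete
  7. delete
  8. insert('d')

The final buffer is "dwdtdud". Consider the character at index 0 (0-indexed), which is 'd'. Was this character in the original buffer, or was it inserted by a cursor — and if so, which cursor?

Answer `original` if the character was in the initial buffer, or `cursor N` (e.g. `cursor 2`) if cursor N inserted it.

Answer: cursor 4

Derivation:
After op 1 (move_left): buffer="gwitxus" (len 7), cursors c1@1 c2@3 c3@5, authorship .......
After op 2 (move_right): buffer="gwitxus" (len 7), cursors c1@2 c2@4 c3@6, authorship .......
After op 3 (add_cursor(0)): buffer="gwitxus" (len 7), cursors c4@0 c1@2 c2@4 c3@6, authorship .......
After op 4 (insert('a')): buffer="agwaitaxuas" (len 11), cursors c4@1 c1@4 c2@7 c3@10, authorship 4..1..2..3.
After op 5 (move_right): buffer="agwaitaxuas" (len 11), cursors c4@2 c1@5 c2@8 c3@11, authorship 4..1..2..3.
After op 6 (delete): buffer="awataua" (len 7), cursors c4@1 c1@3 c2@5 c3@7, authorship 4.1.2.3
After op 7 (delete): buffer="wtu" (len 3), cursors c4@0 c1@1 c2@2 c3@3, authorship ...
After op 8 (insert('d')): buffer="dwdtdud" (len 7), cursors c4@1 c1@3 c2@5 c3@7, authorship 4.1.2.3
Authorship (.=original, N=cursor N): 4 . 1 . 2 . 3
Index 0: author = 4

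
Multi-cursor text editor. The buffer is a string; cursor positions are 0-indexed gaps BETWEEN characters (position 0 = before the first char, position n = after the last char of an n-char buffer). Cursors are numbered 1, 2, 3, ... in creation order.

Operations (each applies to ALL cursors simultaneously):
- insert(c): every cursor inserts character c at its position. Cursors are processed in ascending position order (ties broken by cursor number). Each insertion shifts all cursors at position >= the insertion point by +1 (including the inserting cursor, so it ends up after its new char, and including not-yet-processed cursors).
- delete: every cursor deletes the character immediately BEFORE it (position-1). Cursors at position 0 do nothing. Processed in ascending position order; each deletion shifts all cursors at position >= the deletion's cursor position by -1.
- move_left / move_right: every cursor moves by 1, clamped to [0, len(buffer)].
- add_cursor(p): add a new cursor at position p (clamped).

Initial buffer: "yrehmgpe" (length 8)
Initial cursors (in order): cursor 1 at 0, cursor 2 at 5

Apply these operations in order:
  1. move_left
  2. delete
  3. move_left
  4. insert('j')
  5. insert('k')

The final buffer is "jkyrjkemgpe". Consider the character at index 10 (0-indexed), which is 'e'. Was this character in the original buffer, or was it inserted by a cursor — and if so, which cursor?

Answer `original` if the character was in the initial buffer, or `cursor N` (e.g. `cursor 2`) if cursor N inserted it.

Answer: original

Derivation:
After op 1 (move_left): buffer="yrehmgpe" (len 8), cursors c1@0 c2@4, authorship ........
After op 2 (delete): buffer="yremgpe" (len 7), cursors c1@0 c2@3, authorship .......
After op 3 (move_left): buffer="yremgpe" (len 7), cursors c1@0 c2@2, authorship .......
After op 4 (insert('j')): buffer="jyrjemgpe" (len 9), cursors c1@1 c2@4, authorship 1..2.....
After op 5 (insert('k')): buffer="jkyrjkemgpe" (len 11), cursors c1@2 c2@6, authorship 11..22.....
Authorship (.=original, N=cursor N): 1 1 . . 2 2 . . . . .
Index 10: author = original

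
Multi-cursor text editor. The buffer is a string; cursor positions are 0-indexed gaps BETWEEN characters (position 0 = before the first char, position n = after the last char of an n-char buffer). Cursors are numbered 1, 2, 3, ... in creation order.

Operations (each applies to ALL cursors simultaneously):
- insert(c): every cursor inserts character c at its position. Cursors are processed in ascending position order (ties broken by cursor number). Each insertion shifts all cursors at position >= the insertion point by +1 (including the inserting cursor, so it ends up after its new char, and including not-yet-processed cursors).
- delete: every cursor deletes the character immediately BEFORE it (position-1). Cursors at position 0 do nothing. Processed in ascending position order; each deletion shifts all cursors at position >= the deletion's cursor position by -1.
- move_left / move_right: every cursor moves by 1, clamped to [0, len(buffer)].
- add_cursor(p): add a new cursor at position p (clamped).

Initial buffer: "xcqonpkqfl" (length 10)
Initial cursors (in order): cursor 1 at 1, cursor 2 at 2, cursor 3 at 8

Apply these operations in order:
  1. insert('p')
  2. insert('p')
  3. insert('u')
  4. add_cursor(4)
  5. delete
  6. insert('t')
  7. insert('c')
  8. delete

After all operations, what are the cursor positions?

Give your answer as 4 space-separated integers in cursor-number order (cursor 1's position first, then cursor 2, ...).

Answer: 4 8 17 4

Derivation:
After op 1 (insert('p')): buffer="xpcpqonpkqpfl" (len 13), cursors c1@2 c2@4 c3@11, authorship .1.2......3..
After op 2 (insert('p')): buffer="xppcppqonpkqppfl" (len 16), cursors c1@3 c2@6 c3@14, authorship .11.22......33..
After op 3 (insert('u')): buffer="xppucppuqonpkqppufl" (len 19), cursors c1@4 c2@8 c3@17, authorship .111.222......333..
After op 4 (add_cursor(4)): buffer="xppucppuqonpkqppufl" (len 19), cursors c1@4 c4@4 c2@8 c3@17, authorship .111.222......333..
After op 5 (delete): buffer="xpcppqonpkqppfl" (len 15), cursors c1@2 c4@2 c2@5 c3@13, authorship .1.22......33..
After op 6 (insert('t')): buffer="xpttcpptqonpkqpptfl" (len 19), cursors c1@4 c4@4 c2@8 c3@17, authorship .114.222......333..
After op 7 (insert('c')): buffer="xpttcccpptcqonpkqpptcfl" (len 23), cursors c1@6 c4@6 c2@11 c3@21, authorship .11414.2222......3333..
After op 8 (delete): buffer="xpttcpptqonpkqpptfl" (len 19), cursors c1@4 c4@4 c2@8 c3@17, authorship .114.222......333..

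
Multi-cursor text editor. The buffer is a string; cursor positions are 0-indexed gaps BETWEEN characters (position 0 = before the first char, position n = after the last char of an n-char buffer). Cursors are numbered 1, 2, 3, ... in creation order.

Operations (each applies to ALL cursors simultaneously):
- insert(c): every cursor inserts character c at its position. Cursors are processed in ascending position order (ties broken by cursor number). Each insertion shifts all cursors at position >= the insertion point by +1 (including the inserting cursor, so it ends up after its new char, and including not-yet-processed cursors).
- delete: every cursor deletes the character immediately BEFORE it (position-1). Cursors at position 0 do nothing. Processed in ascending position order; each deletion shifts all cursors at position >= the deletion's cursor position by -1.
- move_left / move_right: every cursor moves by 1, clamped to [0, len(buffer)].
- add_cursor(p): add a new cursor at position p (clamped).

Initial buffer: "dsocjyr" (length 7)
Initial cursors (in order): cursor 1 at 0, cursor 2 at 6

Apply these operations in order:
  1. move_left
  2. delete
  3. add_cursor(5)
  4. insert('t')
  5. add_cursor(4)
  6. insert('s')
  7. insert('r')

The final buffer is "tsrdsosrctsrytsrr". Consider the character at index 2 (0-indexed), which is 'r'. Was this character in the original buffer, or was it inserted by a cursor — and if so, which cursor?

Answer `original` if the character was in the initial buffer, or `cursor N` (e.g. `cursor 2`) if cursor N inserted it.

After op 1 (move_left): buffer="dsocjyr" (len 7), cursors c1@0 c2@5, authorship .......
After op 2 (delete): buffer="dsocyr" (len 6), cursors c1@0 c2@4, authorship ......
After op 3 (add_cursor(5)): buffer="dsocyr" (len 6), cursors c1@0 c2@4 c3@5, authorship ......
After op 4 (insert('t')): buffer="tdsoctytr" (len 9), cursors c1@1 c2@6 c3@8, authorship 1....2.3.
After op 5 (add_cursor(4)): buffer="tdsoctytr" (len 9), cursors c1@1 c4@4 c2@6 c3@8, authorship 1....2.3.
After op 6 (insert('s')): buffer="tsdsosctsytsr" (len 13), cursors c1@2 c4@6 c2@9 c3@12, authorship 11...4.22.33.
After op 7 (insert('r')): buffer="tsrdsosrctsrytsrr" (len 17), cursors c1@3 c4@8 c2@12 c3@16, authorship 111...44.222.333.
Authorship (.=original, N=cursor N): 1 1 1 . . . 4 4 . 2 2 2 . 3 3 3 .
Index 2: author = 1

Answer: cursor 1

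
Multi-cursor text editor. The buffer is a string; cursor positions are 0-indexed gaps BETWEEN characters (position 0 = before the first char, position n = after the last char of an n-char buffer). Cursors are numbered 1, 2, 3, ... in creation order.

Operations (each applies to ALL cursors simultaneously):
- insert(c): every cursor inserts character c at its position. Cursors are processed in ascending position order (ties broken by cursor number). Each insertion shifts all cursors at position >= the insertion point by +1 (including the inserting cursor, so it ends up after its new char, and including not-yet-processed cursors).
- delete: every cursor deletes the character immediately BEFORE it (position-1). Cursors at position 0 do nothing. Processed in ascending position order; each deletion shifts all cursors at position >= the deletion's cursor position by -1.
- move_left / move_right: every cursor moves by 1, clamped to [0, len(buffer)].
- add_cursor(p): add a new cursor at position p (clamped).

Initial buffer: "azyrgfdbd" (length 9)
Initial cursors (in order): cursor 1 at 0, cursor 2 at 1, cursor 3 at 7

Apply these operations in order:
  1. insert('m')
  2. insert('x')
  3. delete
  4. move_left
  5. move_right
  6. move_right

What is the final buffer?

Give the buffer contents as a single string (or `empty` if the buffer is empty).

Answer: mamzyrgfdmbd

Derivation:
After op 1 (insert('m')): buffer="mamzyrgfdmbd" (len 12), cursors c1@1 c2@3 c3@10, authorship 1.2......3..
After op 2 (insert('x')): buffer="mxamxzyrgfdmxbd" (len 15), cursors c1@2 c2@5 c3@13, authorship 11.22......33..
After op 3 (delete): buffer="mamzyrgfdmbd" (len 12), cursors c1@1 c2@3 c3@10, authorship 1.2......3..
After op 4 (move_left): buffer="mamzyrgfdmbd" (len 12), cursors c1@0 c2@2 c3@9, authorship 1.2......3..
After op 5 (move_right): buffer="mamzyrgfdmbd" (len 12), cursors c1@1 c2@3 c3@10, authorship 1.2......3..
After op 6 (move_right): buffer="mamzyrgfdmbd" (len 12), cursors c1@2 c2@4 c3@11, authorship 1.2......3..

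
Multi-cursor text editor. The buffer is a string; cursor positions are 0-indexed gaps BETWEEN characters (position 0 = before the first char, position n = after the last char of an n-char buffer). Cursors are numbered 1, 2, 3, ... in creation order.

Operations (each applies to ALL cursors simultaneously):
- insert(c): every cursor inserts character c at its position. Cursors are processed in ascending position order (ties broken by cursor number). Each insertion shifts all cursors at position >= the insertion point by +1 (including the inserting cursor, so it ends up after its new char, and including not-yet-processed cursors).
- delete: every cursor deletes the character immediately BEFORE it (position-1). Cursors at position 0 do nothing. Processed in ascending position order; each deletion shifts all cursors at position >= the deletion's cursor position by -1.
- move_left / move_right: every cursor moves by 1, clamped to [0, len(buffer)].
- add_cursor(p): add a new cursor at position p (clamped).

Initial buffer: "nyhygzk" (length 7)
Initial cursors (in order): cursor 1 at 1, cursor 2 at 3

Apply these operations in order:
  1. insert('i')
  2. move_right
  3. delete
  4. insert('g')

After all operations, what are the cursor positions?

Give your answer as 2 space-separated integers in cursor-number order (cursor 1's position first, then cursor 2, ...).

Answer: 3 6

Derivation:
After op 1 (insert('i')): buffer="niyhiygzk" (len 9), cursors c1@2 c2@5, authorship .1..2....
After op 2 (move_right): buffer="niyhiygzk" (len 9), cursors c1@3 c2@6, authorship .1..2....
After op 3 (delete): buffer="nihigzk" (len 7), cursors c1@2 c2@4, authorship .1.2...
After op 4 (insert('g')): buffer="nighiggzk" (len 9), cursors c1@3 c2@6, authorship .11.22...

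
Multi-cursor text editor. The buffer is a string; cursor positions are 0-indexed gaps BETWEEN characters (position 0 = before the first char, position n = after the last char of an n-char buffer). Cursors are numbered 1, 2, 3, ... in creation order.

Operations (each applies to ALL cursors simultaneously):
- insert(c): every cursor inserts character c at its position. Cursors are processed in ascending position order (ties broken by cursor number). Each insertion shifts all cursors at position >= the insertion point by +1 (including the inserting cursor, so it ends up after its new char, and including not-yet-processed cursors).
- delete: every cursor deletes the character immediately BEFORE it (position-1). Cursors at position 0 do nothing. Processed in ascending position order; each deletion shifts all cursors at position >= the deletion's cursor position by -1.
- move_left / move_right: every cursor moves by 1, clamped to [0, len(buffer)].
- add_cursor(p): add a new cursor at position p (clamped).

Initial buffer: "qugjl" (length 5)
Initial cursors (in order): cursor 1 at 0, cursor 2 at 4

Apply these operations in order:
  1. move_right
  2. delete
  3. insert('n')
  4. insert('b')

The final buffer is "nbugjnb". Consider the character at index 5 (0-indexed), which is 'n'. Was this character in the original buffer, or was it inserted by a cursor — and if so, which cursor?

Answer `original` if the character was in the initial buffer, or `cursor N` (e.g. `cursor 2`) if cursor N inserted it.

Answer: cursor 2

Derivation:
After op 1 (move_right): buffer="qugjl" (len 5), cursors c1@1 c2@5, authorship .....
After op 2 (delete): buffer="ugj" (len 3), cursors c1@0 c2@3, authorship ...
After op 3 (insert('n')): buffer="nugjn" (len 5), cursors c1@1 c2@5, authorship 1...2
After op 4 (insert('b')): buffer="nbugjnb" (len 7), cursors c1@2 c2@7, authorship 11...22
Authorship (.=original, N=cursor N): 1 1 . . . 2 2
Index 5: author = 2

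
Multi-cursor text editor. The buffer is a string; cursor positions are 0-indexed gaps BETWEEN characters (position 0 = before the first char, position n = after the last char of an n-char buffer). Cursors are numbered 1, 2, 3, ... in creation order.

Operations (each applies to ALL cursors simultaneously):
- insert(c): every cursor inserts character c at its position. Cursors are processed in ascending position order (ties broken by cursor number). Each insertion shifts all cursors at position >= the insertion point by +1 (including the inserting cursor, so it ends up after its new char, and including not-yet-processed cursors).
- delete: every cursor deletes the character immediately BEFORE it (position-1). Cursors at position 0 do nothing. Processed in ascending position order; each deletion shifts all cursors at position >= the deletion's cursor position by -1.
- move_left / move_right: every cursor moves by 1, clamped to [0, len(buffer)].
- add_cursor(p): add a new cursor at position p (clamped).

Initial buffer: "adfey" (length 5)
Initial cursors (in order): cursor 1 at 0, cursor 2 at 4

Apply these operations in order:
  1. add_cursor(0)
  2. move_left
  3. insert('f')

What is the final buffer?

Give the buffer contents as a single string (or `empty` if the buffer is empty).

Answer: ffadffey

Derivation:
After op 1 (add_cursor(0)): buffer="adfey" (len 5), cursors c1@0 c3@0 c2@4, authorship .....
After op 2 (move_left): buffer="adfey" (len 5), cursors c1@0 c3@0 c2@3, authorship .....
After op 3 (insert('f')): buffer="ffadffey" (len 8), cursors c1@2 c3@2 c2@6, authorship 13...2..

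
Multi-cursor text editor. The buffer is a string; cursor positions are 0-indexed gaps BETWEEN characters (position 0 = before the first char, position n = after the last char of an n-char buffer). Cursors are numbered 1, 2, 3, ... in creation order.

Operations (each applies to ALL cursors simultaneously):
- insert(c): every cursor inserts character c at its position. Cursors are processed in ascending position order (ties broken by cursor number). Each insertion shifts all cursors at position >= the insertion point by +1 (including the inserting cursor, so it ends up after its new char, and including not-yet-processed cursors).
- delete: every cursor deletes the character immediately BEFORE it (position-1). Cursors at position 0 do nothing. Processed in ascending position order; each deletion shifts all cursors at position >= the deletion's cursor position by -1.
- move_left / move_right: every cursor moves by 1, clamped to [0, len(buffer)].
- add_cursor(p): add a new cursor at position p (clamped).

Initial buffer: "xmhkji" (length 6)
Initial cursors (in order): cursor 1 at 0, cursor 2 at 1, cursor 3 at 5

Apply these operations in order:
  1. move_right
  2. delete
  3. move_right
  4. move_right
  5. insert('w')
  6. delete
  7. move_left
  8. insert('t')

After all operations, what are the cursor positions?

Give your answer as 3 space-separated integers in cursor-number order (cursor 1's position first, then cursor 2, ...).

After op 1 (move_right): buffer="xmhkji" (len 6), cursors c1@1 c2@2 c3@6, authorship ......
After op 2 (delete): buffer="hkj" (len 3), cursors c1@0 c2@0 c3@3, authorship ...
After op 3 (move_right): buffer="hkj" (len 3), cursors c1@1 c2@1 c3@3, authorship ...
After op 4 (move_right): buffer="hkj" (len 3), cursors c1@2 c2@2 c3@3, authorship ...
After op 5 (insert('w')): buffer="hkwwjw" (len 6), cursors c1@4 c2@4 c3@6, authorship ..12.3
After op 6 (delete): buffer="hkj" (len 3), cursors c1@2 c2@2 c3@3, authorship ...
After op 7 (move_left): buffer="hkj" (len 3), cursors c1@1 c2@1 c3@2, authorship ...
After op 8 (insert('t')): buffer="httktj" (len 6), cursors c1@3 c2@3 c3@5, authorship .12.3.

Answer: 3 3 5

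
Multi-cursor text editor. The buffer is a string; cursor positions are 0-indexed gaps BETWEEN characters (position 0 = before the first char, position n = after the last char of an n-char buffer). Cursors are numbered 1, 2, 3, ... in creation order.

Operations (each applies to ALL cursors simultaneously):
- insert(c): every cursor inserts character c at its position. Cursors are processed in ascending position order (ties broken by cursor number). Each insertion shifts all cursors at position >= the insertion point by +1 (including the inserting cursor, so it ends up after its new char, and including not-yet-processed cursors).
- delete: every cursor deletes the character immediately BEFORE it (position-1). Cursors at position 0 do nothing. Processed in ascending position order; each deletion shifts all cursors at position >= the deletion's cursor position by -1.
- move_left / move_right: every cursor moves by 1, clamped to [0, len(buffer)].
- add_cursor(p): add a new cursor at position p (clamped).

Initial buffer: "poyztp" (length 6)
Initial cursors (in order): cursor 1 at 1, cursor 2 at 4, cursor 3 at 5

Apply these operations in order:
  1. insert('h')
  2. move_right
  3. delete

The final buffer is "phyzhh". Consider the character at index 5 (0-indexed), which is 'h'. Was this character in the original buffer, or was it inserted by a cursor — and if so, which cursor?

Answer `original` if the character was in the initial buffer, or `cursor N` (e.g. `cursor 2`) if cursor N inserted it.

Answer: cursor 3

Derivation:
After op 1 (insert('h')): buffer="phoyzhthp" (len 9), cursors c1@2 c2@6 c3@8, authorship .1...2.3.
After op 2 (move_right): buffer="phoyzhthp" (len 9), cursors c1@3 c2@7 c3@9, authorship .1...2.3.
After op 3 (delete): buffer="phyzhh" (len 6), cursors c1@2 c2@5 c3@6, authorship .1..23
Authorship (.=original, N=cursor N): . 1 . . 2 3
Index 5: author = 3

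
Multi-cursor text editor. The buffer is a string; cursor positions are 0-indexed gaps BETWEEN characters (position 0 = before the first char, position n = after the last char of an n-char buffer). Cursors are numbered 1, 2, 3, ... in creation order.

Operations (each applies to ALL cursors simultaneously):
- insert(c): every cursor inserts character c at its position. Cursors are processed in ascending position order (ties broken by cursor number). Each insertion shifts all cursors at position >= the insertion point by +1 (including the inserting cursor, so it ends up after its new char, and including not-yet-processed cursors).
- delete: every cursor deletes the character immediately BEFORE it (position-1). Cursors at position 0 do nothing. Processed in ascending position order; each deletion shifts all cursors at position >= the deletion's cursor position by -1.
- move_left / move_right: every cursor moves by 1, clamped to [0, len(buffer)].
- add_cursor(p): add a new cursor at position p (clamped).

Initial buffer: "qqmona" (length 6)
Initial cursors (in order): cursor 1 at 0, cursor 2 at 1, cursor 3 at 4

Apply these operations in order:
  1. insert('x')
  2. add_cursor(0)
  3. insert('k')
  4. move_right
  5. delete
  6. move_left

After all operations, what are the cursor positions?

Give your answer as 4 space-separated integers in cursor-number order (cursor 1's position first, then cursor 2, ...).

After op 1 (insert('x')): buffer="xqxqmoxna" (len 9), cursors c1@1 c2@3 c3@7, authorship 1.2...3..
After op 2 (add_cursor(0)): buffer="xqxqmoxna" (len 9), cursors c4@0 c1@1 c2@3 c3@7, authorship 1.2...3..
After op 3 (insert('k')): buffer="kxkqxkqmoxkna" (len 13), cursors c4@1 c1@3 c2@6 c3@11, authorship 411.22...33..
After op 4 (move_right): buffer="kxkqxkqmoxkna" (len 13), cursors c4@2 c1@4 c2@7 c3@12, authorship 411.22...33..
After op 5 (delete): buffer="kkxkmoxka" (len 9), cursors c4@1 c1@2 c2@4 c3@8, authorship 4122..33.
After op 6 (move_left): buffer="kkxkmoxka" (len 9), cursors c4@0 c1@1 c2@3 c3@7, authorship 4122..33.

Answer: 1 3 7 0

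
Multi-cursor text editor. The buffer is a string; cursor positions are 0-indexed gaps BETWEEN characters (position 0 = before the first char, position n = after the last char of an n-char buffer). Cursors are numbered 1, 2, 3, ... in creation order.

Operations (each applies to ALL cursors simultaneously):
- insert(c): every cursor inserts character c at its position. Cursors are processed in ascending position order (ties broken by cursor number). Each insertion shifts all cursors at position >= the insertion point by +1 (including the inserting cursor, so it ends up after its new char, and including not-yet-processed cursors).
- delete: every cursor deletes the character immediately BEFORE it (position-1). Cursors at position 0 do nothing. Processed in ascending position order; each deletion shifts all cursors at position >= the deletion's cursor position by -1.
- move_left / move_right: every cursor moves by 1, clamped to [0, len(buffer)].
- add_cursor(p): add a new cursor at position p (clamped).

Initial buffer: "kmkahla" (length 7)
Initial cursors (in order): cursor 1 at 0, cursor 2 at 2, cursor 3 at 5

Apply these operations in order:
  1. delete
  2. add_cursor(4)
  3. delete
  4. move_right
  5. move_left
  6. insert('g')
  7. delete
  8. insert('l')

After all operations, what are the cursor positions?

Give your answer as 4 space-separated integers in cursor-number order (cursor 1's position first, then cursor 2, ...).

Answer: 2 2 5 5

Derivation:
After op 1 (delete): buffer="kkala" (len 5), cursors c1@0 c2@1 c3@3, authorship .....
After op 2 (add_cursor(4)): buffer="kkala" (len 5), cursors c1@0 c2@1 c3@3 c4@4, authorship .....
After op 3 (delete): buffer="ka" (len 2), cursors c1@0 c2@0 c3@1 c4@1, authorship ..
After op 4 (move_right): buffer="ka" (len 2), cursors c1@1 c2@1 c3@2 c4@2, authorship ..
After op 5 (move_left): buffer="ka" (len 2), cursors c1@0 c2@0 c3@1 c4@1, authorship ..
After op 6 (insert('g')): buffer="ggkgga" (len 6), cursors c1@2 c2@2 c3@5 c4@5, authorship 12.34.
After op 7 (delete): buffer="ka" (len 2), cursors c1@0 c2@0 c3@1 c4@1, authorship ..
After op 8 (insert('l')): buffer="llklla" (len 6), cursors c1@2 c2@2 c3@5 c4@5, authorship 12.34.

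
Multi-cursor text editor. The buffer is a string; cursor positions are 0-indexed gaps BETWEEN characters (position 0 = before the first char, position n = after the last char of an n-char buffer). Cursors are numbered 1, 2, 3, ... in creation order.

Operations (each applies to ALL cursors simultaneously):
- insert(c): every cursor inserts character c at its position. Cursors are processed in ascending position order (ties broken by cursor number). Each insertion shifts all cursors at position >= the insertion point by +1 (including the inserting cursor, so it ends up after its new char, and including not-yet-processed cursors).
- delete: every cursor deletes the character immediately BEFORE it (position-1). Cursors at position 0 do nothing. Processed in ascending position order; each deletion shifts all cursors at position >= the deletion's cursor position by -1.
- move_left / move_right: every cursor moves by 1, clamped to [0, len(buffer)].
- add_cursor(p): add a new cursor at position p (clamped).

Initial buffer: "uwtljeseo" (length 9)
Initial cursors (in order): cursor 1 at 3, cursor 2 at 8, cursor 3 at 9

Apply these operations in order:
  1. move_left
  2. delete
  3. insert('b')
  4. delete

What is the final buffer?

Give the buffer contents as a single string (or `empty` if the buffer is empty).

After op 1 (move_left): buffer="uwtljeseo" (len 9), cursors c1@2 c2@7 c3@8, authorship .........
After op 2 (delete): buffer="utljeo" (len 6), cursors c1@1 c2@5 c3@5, authorship ......
After op 3 (insert('b')): buffer="ubtljebbo" (len 9), cursors c1@2 c2@8 c3@8, authorship .1....23.
After op 4 (delete): buffer="utljeo" (len 6), cursors c1@1 c2@5 c3@5, authorship ......

Answer: utljeo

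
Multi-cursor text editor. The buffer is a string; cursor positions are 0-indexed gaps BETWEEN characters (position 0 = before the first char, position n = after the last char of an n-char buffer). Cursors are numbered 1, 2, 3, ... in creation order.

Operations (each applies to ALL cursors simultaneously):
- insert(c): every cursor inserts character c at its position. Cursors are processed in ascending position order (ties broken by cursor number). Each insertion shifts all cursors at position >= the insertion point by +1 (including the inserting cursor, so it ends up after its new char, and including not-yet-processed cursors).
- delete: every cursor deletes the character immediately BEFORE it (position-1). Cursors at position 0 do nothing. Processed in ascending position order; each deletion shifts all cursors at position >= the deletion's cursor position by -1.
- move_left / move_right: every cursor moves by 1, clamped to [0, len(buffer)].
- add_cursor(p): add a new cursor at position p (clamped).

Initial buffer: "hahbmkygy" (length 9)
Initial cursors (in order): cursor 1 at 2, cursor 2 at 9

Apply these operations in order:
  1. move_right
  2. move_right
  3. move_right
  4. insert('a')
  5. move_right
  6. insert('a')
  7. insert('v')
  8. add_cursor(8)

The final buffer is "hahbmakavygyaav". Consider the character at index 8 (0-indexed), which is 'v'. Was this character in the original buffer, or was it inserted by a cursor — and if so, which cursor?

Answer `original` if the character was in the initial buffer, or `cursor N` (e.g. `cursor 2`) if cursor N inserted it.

Answer: cursor 1

Derivation:
After op 1 (move_right): buffer="hahbmkygy" (len 9), cursors c1@3 c2@9, authorship .........
After op 2 (move_right): buffer="hahbmkygy" (len 9), cursors c1@4 c2@9, authorship .........
After op 3 (move_right): buffer="hahbmkygy" (len 9), cursors c1@5 c2@9, authorship .........
After op 4 (insert('a')): buffer="hahbmakygya" (len 11), cursors c1@6 c2@11, authorship .....1....2
After op 5 (move_right): buffer="hahbmakygya" (len 11), cursors c1@7 c2@11, authorship .....1....2
After op 6 (insert('a')): buffer="hahbmakaygyaa" (len 13), cursors c1@8 c2@13, authorship .....1.1...22
After op 7 (insert('v')): buffer="hahbmakavygyaav" (len 15), cursors c1@9 c2@15, authorship .....1.11...222
After op 8 (add_cursor(8)): buffer="hahbmakavygyaav" (len 15), cursors c3@8 c1@9 c2@15, authorship .....1.11...222
Authorship (.=original, N=cursor N): . . . . . 1 . 1 1 . . . 2 2 2
Index 8: author = 1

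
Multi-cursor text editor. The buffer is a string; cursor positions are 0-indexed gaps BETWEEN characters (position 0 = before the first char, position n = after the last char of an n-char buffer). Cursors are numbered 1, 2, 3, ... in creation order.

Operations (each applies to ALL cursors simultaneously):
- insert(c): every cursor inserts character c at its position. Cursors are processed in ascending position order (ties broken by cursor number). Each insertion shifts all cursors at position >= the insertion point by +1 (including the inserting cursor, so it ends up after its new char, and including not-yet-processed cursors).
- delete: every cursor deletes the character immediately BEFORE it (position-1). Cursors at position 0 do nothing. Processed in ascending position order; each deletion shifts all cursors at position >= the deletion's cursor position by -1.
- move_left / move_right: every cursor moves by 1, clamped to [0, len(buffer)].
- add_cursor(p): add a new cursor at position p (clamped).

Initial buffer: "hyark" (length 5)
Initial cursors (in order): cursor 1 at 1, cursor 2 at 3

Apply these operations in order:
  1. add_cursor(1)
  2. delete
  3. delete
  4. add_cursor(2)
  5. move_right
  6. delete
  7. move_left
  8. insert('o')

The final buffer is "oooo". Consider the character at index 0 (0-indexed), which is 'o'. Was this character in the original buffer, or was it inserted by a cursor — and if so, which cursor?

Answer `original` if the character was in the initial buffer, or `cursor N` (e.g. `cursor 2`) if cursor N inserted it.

Answer: cursor 1

Derivation:
After op 1 (add_cursor(1)): buffer="hyark" (len 5), cursors c1@1 c3@1 c2@3, authorship .....
After op 2 (delete): buffer="yrk" (len 3), cursors c1@0 c3@0 c2@1, authorship ...
After op 3 (delete): buffer="rk" (len 2), cursors c1@0 c2@0 c3@0, authorship ..
After op 4 (add_cursor(2)): buffer="rk" (len 2), cursors c1@0 c2@0 c3@0 c4@2, authorship ..
After op 5 (move_right): buffer="rk" (len 2), cursors c1@1 c2@1 c3@1 c4@2, authorship ..
After op 6 (delete): buffer="" (len 0), cursors c1@0 c2@0 c3@0 c4@0, authorship 
After op 7 (move_left): buffer="" (len 0), cursors c1@0 c2@0 c3@0 c4@0, authorship 
After op 8 (insert('o')): buffer="oooo" (len 4), cursors c1@4 c2@4 c3@4 c4@4, authorship 1234
Authorship (.=original, N=cursor N): 1 2 3 4
Index 0: author = 1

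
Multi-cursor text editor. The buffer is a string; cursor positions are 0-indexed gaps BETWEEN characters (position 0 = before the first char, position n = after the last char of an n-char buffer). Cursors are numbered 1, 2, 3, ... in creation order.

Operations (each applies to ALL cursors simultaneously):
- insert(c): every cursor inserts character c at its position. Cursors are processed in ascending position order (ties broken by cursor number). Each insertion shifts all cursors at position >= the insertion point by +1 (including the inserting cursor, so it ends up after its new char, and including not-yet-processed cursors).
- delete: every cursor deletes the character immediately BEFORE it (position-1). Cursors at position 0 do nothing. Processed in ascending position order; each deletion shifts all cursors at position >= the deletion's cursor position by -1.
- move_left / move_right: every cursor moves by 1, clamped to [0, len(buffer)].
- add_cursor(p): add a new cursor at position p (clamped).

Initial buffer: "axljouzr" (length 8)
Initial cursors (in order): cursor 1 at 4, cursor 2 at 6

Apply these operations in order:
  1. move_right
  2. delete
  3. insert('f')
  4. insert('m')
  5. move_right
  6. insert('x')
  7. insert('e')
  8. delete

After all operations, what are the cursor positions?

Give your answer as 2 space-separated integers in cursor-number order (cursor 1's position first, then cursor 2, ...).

Answer: 8 12

Derivation:
After op 1 (move_right): buffer="axljouzr" (len 8), cursors c1@5 c2@7, authorship ........
After op 2 (delete): buffer="axljur" (len 6), cursors c1@4 c2@5, authorship ......
After op 3 (insert('f')): buffer="axljfufr" (len 8), cursors c1@5 c2@7, authorship ....1.2.
After op 4 (insert('m')): buffer="axljfmufmr" (len 10), cursors c1@6 c2@9, authorship ....11.22.
After op 5 (move_right): buffer="axljfmufmr" (len 10), cursors c1@7 c2@10, authorship ....11.22.
After op 6 (insert('x')): buffer="axljfmuxfmrx" (len 12), cursors c1@8 c2@12, authorship ....11.122.2
After op 7 (insert('e')): buffer="axljfmuxefmrxe" (len 14), cursors c1@9 c2@14, authorship ....11.1122.22
After op 8 (delete): buffer="axljfmuxfmrx" (len 12), cursors c1@8 c2@12, authorship ....11.122.2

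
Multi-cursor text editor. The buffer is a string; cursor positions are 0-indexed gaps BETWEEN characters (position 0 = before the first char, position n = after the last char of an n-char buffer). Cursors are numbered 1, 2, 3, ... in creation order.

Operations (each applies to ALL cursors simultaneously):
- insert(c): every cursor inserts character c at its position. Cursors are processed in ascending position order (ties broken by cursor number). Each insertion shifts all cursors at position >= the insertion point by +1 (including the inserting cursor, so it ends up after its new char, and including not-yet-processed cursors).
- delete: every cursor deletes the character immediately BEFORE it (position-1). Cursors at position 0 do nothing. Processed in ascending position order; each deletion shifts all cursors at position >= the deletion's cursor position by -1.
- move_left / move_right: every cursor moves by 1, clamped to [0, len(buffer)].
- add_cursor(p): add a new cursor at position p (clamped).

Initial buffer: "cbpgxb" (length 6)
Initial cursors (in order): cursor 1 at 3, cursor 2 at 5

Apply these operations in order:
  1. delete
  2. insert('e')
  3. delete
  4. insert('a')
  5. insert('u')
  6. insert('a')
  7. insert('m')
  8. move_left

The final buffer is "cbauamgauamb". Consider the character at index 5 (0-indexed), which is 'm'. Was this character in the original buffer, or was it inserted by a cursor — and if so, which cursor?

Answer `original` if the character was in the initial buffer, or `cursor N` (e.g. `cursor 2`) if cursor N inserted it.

After op 1 (delete): buffer="cbgb" (len 4), cursors c1@2 c2@3, authorship ....
After op 2 (insert('e')): buffer="cbegeb" (len 6), cursors c1@3 c2@5, authorship ..1.2.
After op 3 (delete): buffer="cbgb" (len 4), cursors c1@2 c2@3, authorship ....
After op 4 (insert('a')): buffer="cbagab" (len 6), cursors c1@3 c2@5, authorship ..1.2.
After op 5 (insert('u')): buffer="cbaugaub" (len 8), cursors c1@4 c2@7, authorship ..11.22.
After op 6 (insert('a')): buffer="cbauagauab" (len 10), cursors c1@5 c2@9, authorship ..111.222.
After op 7 (insert('m')): buffer="cbauamgauamb" (len 12), cursors c1@6 c2@11, authorship ..1111.2222.
After op 8 (move_left): buffer="cbauamgauamb" (len 12), cursors c1@5 c2@10, authorship ..1111.2222.
Authorship (.=original, N=cursor N): . . 1 1 1 1 . 2 2 2 2 .
Index 5: author = 1

Answer: cursor 1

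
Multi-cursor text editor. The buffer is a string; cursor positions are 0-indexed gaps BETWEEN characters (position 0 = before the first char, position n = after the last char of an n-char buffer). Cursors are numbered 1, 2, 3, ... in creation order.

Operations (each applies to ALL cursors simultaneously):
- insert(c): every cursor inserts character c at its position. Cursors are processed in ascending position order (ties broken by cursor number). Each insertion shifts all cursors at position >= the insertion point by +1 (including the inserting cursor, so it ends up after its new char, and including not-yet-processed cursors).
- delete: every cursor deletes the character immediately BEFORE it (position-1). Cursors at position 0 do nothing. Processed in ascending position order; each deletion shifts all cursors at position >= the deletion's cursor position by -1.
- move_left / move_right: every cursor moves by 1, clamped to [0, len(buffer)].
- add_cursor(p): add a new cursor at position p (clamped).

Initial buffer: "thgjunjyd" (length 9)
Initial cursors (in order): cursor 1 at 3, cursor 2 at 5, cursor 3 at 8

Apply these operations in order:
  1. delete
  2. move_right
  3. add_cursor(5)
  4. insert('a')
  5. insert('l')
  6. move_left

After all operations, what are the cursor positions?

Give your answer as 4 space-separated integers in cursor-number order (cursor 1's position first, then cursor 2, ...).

After op 1 (delete): buffer="thjnjd" (len 6), cursors c1@2 c2@3 c3@5, authorship ......
After op 2 (move_right): buffer="thjnjd" (len 6), cursors c1@3 c2@4 c3@6, authorship ......
After op 3 (add_cursor(5)): buffer="thjnjd" (len 6), cursors c1@3 c2@4 c4@5 c3@6, authorship ......
After op 4 (insert('a')): buffer="thjanajada" (len 10), cursors c1@4 c2@6 c4@8 c3@10, authorship ...1.2.4.3
After op 5 (insert('l')): buffer="thjalnaljaldal" (len 14), cursors c1@5 c2@8 c4@11 c3@14, authorship ...11.22.44.33
After op 6 (move_left): buffer="thjalnaljaldal" (len 14), cursors c1@4 c2@7 c4@10 c3@13, authorship ...11.22.44.33

Answer: 4 7 13 10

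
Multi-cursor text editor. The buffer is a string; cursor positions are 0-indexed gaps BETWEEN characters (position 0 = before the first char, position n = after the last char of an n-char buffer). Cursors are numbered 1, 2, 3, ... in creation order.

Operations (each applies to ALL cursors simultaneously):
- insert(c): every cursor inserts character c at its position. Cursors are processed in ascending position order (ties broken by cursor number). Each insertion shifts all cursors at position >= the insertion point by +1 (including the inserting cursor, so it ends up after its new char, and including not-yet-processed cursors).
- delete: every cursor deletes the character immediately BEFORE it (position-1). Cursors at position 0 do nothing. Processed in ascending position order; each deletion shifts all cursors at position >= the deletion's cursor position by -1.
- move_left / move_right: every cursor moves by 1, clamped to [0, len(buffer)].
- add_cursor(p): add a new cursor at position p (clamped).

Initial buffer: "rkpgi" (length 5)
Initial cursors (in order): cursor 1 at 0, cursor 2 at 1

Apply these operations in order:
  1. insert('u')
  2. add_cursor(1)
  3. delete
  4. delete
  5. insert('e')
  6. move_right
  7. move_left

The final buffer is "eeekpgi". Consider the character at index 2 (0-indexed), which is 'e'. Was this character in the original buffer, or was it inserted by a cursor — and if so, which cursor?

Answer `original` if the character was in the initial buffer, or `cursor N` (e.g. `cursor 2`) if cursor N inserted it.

After op 1 (insert('u')): buffer="urukpgi" (len 7), cursors c1@1 c2@3, authorship 1.2....
After op 2 (add_cursor(1)): buffer="urukpgi" (len 7), cursors c1@1 c3@1 c2@3, authorship 1.2....
After op 3 (delete): buffer="rkpgi" (len 5), cursors c1@0 c3@0 c2@1, authorship .....
After op 4 (delete): buffer="kpgi" (len 4), cursors c1@0 c2@0 c3@0, authorship ....
After op 5 (insert('e')): buffer="eeekpgi" (len 7), cursors c1@3 c2@3 c3@3, authorship 123....
After op 6 (move_right): buffer="eeekpgi" (len 7), cursors c1@4 c2@4 c3@4, authorship 123....
After op 7 (move_left): buffer="eeekpgi" (len 7), cursors c1@3 c2@3 c3@3, authorship 123....
Authorship (.=original, N=cursor N): 1 2 3 . . . .
Index 2: author = 3

Answer: cursor 3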